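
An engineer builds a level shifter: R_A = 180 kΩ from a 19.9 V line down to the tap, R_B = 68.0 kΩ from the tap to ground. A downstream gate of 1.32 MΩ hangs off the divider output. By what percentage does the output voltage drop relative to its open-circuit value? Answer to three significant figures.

The divider's output (Thévenin) resistance is R_A‖R_B = 49.35 kΩ.
Fractional drop under load = R_th/(R_th + R_L) = 49.35 / (49.35 + 1320) = 0.03604.
So the output falls by 3.60 %.

3.60 %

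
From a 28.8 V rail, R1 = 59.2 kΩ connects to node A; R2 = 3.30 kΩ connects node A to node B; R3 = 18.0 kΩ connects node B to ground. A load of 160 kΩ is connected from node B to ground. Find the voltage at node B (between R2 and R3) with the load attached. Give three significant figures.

At node B, R3 is in parallel with the load: R3‖R_L = 16.18 kΩ.
Below node A the resistance is R2 + (R3‖R_L) = 19.48 kΩ, so V_A = 28.8 × 19.48/78.68 = 7.130 V.
Then V_B = V_A × (R3‖R_L)/(R2 + R3‖R_L) = 7.130 × 16.18/19.48 = 5.92 V.

V ≈ 5.92 V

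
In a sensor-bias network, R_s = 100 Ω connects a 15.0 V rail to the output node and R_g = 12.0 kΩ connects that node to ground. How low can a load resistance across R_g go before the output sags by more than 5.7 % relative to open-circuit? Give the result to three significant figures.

Output resistance R_th = R_s‖R_g = (100 × 12000)/12100 = 99.17 Ω.
The fractional drop is R_th/(R_th + R_L); requiring this ≤ 0.0570 gives R_L ≥ R_th(1/0.0570 − 1) = 99.17 × 16.54 = 1.64 kΩ.

R_L(min) ≈ 1.64 kΩ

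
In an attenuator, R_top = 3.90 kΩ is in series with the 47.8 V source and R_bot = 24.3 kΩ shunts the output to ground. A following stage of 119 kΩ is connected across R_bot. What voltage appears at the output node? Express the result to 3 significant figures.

The load sits in parallel with R_bot: R_bot‖R_L = (24.3 × 119) / (24.3 + 119) = 20.18 kΩ.
V_out = 47.8 × 20.18 / (3.90 + 20.18) = 47.8 × 20.18/24.08 = 40.1 V.

V_out ≈ 40.1 V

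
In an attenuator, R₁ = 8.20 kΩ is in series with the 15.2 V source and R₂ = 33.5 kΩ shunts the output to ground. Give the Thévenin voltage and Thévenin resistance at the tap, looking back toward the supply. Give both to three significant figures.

V_th is the open-circuit tap voltage: 15.2 × 33.5/(8.20 + 33.5) = 12.2 V.
With the supply zeroed, R₁ and R₂ appear in parallel from the tap: R_th = R₁‖R₂ = (8.20 × 33.5)/41.70 = 6.59 kΩ.

V_th = 12.2 V, R_th = 6.59 kΩ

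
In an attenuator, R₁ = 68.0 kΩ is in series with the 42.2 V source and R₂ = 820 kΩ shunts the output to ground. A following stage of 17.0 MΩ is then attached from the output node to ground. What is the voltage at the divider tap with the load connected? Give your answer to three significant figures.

V_out ≈ 38.8 V

The load sits in parallel with R₂: R₂‖R_L = (820 × 17000) / (820 + 17000) = 782.3 kΩ.
V_out = 42.2 × 782.3 / (68.0 + 782.3) = 42.2 × 782.3/850.3 = 38.8 V.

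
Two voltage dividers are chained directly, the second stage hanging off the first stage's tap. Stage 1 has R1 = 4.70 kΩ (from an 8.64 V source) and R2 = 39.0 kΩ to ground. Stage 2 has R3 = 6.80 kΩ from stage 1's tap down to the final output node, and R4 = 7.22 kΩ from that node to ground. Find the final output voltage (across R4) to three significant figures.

Stage 2 presents R3+R4 = 14.02 kΩ as a load on stage 1's tap.
Stage 1's lower leg becomes R2‖(R3+R4) = 10.31 kΩ, so V_mid = 8.64 × 10.31/15.01 = 5.935 V.
Stage 2 is itself unloaded: V_out = V_mid × R4/(R3+R4) = 5.935 × 7.22/14.02 = 3.06 V.

V_out ≈ 3.06 V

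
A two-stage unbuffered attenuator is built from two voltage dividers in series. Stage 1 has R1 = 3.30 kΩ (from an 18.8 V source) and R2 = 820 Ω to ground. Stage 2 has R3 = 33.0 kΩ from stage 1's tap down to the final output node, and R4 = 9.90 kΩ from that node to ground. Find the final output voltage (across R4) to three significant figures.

V_out ≈ 0.850 V

Stage 2 presents R3+R4 = 42900 Ω as a load on stage 1's tap.
Stage 1's lower leg becomes R2‖(R3+R4) = 804.6 Ω, so V_mid = 18.8 × 804.6/4105 = 3.685 V.
Stage 2 is itself unloaded: V_out = V_mid × R4/(R3+R4) = 3.685 × 9900/42900 = 0.850 V.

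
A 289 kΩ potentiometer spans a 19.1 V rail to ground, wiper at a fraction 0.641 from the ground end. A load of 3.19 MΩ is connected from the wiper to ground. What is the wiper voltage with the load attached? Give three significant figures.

The wiper splits the pot into (1−α)R = 103.8 kΩ above and αR = 185.2 kΩ below.
Lower section ‖ load = 175.1 kΩ.
V_wiper = 19.1 × 175.1/(103.8 + 175.1) = 12.0 V.

V ≈ 12.0 V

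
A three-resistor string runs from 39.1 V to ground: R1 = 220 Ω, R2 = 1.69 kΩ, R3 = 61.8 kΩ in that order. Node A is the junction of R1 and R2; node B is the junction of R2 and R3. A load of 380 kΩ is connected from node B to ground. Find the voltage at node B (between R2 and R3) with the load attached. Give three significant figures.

V ≈ 37.7 V

At node B, R3 is in parallel with the load: R3‖R_L = 53160 Ω.
Below node A the resistance is R2 + (R3‖R_L) = 54850 Ω, so V_A = 39.1 × 54850/55070 = 38.94 V.
Then V_B = V_A × (R3‖R_L)/(R2 + R3‖R_L) = 38.94 × 53160/54850 = 37.7 V.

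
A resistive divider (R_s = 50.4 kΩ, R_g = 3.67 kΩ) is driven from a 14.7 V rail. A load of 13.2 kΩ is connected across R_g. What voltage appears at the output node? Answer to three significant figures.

V_out ≈ 0.792 V

The load sits in parallel with R_g: R_g‖R_L = (3.67 × 13.2) / (3.67 + 13.2) = 2.872 kΩ.
V_out = 14.7 × 2.872 / (50.4 + 2.872) = 14.7 × 2.872/53.27 = 0.792 V.
(Unloaded it would have been 0.998 V.)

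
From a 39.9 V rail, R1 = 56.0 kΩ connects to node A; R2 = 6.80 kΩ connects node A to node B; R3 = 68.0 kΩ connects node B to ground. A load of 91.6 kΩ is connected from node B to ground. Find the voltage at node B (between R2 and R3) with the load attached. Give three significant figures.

At node B, R3 is in parallel with the load: R3‖R_L = 39.03 kΩ.
Below node A the resistance is R2 + (R3‖R_L) = 45.83 kΩ, so V_A = 39.9 × 45.83/101.8 = 17.96 V.
Then V_B = V_A × (R3‖R_L)/(R2 + R3‖R_L) = 17.96 × 39.03/45.83 = 15.3 V.

V ≈ 15.3 V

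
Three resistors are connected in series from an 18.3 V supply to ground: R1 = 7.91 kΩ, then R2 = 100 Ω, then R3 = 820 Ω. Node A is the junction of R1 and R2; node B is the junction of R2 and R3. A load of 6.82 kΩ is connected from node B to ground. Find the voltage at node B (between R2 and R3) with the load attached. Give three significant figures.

At node B, R3 is in parallel with the load: R3‖R_L = 732.0 Ω.
Below node A the resistance is R2 + (R3‖R_L) = 832.0 Ω, so V_A = 18.3 × 832.0/8742 = 1.742 V.
Then V_B = V_A × (R3‖R_L)/(R2 + R3‖R_L) = 1.742 × 732.0/832.0 = 1.53 V.

V ≈ 1.53 V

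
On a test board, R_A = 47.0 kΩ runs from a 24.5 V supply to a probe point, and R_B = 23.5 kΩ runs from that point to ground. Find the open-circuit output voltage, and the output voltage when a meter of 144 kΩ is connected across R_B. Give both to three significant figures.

Open-circuit: V = 24.5 × 23.5/(47.0 + 23.5) = 8.17 V.
With the load, R_B becomes R_B‖R_L = 20.20 kΩ, so V = 24.5 × 20.20/67.20 = 7.37 V.

Unloaded: 8.17 V; loaded: 7.37 V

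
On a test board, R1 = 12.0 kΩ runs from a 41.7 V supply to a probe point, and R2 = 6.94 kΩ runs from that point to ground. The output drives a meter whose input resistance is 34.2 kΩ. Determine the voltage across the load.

V_out ≈ 13.5 V

The load sits in parallel with R2: R2‖R_L = (6.94 × 34.2) / (6.94 + 34.2) = 5.769 kΩ.
V_out = 41.7 × 5.769 / (12.0 + 5.769) = 41.7 × 5.769/17.77 = 13.5 V.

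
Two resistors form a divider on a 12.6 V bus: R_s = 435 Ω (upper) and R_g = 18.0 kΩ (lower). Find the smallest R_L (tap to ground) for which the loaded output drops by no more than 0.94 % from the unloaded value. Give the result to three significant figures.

R_L(min) ≈ 44.8 kΩ

Output resistance R_th = R_s‖R_g = (435 × 18000)/18440 = 424.7 Ω.
The fractional drop is R_th/(R_th + R_L); requiring this ≤ 0.00940 gives R_L ≥ R_th(1/0.00940 − 1) = 424.7 × 105.4 = 44.8 kΩ.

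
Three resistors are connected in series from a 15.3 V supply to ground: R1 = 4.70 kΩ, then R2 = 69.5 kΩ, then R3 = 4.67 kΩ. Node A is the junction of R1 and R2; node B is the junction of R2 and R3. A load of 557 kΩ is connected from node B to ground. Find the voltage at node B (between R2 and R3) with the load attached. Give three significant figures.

V ≈ 0.899 V

At node B, R3 is in parallel with the load: R3‖R_L = 4.631 kΩ.
Below node A the resistance is R2 + (R3‖R_L) = 74.13 kΩ, so V_A = 15.3 × 74.13/78.83 = 14.39 V.
Then V_B = V_A × (R3‖R_L)/(R2 + R3‖R_L) = 14.39 × 4.631/74.13 = 0.899 V.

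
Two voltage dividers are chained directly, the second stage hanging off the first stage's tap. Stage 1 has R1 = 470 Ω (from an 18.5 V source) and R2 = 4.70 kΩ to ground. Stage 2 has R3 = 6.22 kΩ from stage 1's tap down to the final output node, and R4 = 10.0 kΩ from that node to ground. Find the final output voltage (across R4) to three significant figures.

V_out ≈ 10.1 V

Stage 2 presents R3+R4 = 16220 Ω as a load on stage 1's tap.
Stage 1's lower leg becomes R2‖(R3+R4) = 3644 Ω, so V_mid = 18.5 × 3644/4114 = 16.39 V.
Stage 2 is itself unloaded: V_out = V_mid × R4/(R3+R4) = 16.39 × 10000/16220 = 10.1 V.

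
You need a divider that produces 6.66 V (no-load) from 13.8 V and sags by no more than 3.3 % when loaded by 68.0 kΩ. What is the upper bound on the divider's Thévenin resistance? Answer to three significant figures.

Loading drop = R_th/(R_th + R_L) ≤ 0.0330, so R_th ≤ R_L · ε/(1−ε) = 68.0 kΩ × 0.0330/0.9670 = 2.32 kΩ.
(Any R1, R2 with R2/(R1+R2) = 0.483 and R1‖R2 ≤ 2.32 kΩ will meet the spec.)

R_th ≤ 2.32 kΩ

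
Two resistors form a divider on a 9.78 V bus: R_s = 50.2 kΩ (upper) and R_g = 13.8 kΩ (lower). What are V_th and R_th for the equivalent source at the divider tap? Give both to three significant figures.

V_th is the open-circuit tap voltage: 9.78 × 13.8/(50.2 + 13.8) = 2.11 V.
With the supply zeroed, R_s and R_g appear in parallel from the tap: R_th = R_s‖R_g = (50.2 × 13.8)/64.00 = 10.8 kΩ.

V_th = 2.11 V, R_th = 10.8 kΩ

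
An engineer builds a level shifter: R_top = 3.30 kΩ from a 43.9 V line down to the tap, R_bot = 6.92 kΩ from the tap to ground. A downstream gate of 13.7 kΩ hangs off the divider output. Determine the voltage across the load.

V_out ≈ 25.6 V

The load sits in parallel with R_bot: R_bot‖R_L = (6.92 × 13.7) / (6.92 + 13.7) = 4.598 kΩ.
V_out = 43.9 × 4.598 / (3.30 + 4.598) = 43.9 × 4.598/7.898 = 25.6 V.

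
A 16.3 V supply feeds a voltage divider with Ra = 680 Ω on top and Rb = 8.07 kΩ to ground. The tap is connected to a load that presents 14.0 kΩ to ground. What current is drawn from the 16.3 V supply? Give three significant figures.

I ≈ 2.81 mA

Rb‖R_L = 5119 Ω, so the source sees Ra + Rb‖R_L = 5799 Ω.
I = 16.3 V / 5799 Ω = 2.81 mA.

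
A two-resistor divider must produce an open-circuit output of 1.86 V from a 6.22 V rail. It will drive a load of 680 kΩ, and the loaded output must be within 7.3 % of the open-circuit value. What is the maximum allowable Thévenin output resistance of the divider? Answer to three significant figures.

Loading drop = R_th/(R_th + R_L) ≤ 0.0730, so R_th ≤ R_L · ε/(1−ε) = 680 kΩ × 0.0730/0.9270 = 53.5 kΩ.

R_th ≤ 53.5 kΩ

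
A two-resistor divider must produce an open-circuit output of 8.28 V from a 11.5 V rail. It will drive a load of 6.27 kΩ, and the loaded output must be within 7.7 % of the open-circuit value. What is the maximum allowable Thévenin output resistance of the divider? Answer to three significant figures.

R_th ≤ 523 Ω

Loading drop = R_th/(R_th + R_L) ≤ 0.0770, so R_th ≤ R_L · ε/(1−ε) = 6.27 kΩ × 0.0770/0.9230 = 523 Ω.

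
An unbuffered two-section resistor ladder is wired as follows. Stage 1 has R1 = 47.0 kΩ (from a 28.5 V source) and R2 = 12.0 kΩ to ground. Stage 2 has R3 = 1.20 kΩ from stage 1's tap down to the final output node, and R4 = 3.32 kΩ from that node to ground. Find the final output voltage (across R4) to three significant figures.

Stage 2 presents R3+R4 = 4.520 kΩ as a load on stage 1's tap.
Stage 1's lower leg becomes R2‖(R3+R4) = 3.283 kΩ, so V_mid = 28.5 × 3.283/50.28 = 1.861 V.
Stage 2 is itself unloaded: V_out = V_mid × R4/(R3+R4) = 1.861 × 3.32/4.520 = 1.37 V.

V_out ≈ 1.37 V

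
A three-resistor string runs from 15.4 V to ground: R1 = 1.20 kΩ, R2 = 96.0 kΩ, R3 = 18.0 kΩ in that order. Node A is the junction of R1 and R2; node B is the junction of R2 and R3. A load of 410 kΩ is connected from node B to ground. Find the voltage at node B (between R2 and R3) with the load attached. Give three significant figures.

At node B, R3 is in parallel with the load: R3‖R_L = 17.24 kΩ.
Below node A the resistance is R2 + (R3‖R_L) = 113.2 kΩ, so V_A = 15.4 × 113.2/114.4 = 15.24 V.
Then V_B = V_A × (R3‖R_L)/(R2 + R3‖R_L) = 15.24 × 17.24/113.2 = 2.32 V.

V ≈ 2.32 V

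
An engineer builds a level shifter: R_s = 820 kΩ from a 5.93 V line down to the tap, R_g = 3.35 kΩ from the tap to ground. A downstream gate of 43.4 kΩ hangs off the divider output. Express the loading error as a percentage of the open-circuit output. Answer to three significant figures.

7.14 %

The divider's output (Thévenin) resistance is R_s‖R_g = 3.336 kΩ.
Fractional drop under load = R_th/(R_th + R_L) = 3.336 / (3.336 + 43.4) = 0.07139.
So the output falls by 7.14 %.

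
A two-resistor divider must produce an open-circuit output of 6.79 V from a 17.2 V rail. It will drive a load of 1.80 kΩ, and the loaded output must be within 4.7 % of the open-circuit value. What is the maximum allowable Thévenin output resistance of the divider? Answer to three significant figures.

R_th ≤ 88.8 Ω

Loading drop = R_th/(R_th + R_L) ≤ 0.0470, so R_th ≤ R_L · ε/(1−ε) = 1.80 kΩ × 0.0470/0.9530 = 88.8 Ω.
(Any R1, R2 with R2/(R1+R2) = 0.395 and R1‖R2 ≤ 88.8 Ω will meet the spec.)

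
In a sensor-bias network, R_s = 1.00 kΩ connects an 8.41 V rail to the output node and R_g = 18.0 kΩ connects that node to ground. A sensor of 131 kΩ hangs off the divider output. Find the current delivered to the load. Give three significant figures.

R_g‖R_L = 15.83 kΩ; V_out = 8.41 × 15.83/16.83 = 7.910 V.
I_L = V_out / R_L = 7.910 / 131 kΩ = 0.0604 mA.

I_L ≈ 0.0604 mA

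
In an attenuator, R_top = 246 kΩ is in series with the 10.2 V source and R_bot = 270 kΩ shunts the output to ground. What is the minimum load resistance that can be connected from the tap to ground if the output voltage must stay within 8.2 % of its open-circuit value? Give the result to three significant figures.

Output resistance R_th = R_top‖R_bot = (246 × 270)/516.0 = 128.7 kΩ.
The fractional drop is R_th/(R_th + R_L); requiring this ≤ 0.0820 gives R_L ≥ R_th(1/0.0820 − 1) = 128.7 × 11.20 = 1.44 MΩ.

R_L(min) ≈ 1.44 MΩ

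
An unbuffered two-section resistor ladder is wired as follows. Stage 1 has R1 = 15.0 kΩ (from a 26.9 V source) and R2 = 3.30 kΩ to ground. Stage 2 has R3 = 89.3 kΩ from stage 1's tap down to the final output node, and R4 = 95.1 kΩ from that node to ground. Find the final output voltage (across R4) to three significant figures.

Stage 2 presents R3+R4 = 184.4 kΩ as a load on stage 1's tap.
Stage 1's lower leg becomes R2‖(R3+R4) = 3.242 kΩ, so V_mid = 26.9 × 3.242/18.24 = 4.781 V.
Stage 2 is itself unloaded: V_out = V_mid × R4/(R3+R4) = 4.781 × 95.1/184.4 = 2.47 V.

V_out ≈ 2.47 V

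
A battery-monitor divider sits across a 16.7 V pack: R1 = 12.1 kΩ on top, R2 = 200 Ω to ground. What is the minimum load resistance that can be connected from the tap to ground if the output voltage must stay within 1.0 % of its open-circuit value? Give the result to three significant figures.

R_L(min) ≈ 19.5 kΩ

Output resistance R_th = R1‖R2 = (12100 × 200)/12300 = 196.7 Ω.
The fractional drop is R_th/(R_th + R_L); requiring this ≤ 0.0100 gives R_L ≥ R_th(1/0.0100 − 1) = 196.7 × 99.00 = 19.5 kΩ.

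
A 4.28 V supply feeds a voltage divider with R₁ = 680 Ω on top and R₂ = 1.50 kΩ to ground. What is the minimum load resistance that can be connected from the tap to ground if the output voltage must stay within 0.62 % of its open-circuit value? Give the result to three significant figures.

R_L(min) ≈ 75.0 kΩ

Output resistance R_th = R₁‖R₂ = (680 × 1500)/2180 = 467.9 Ω.
The fractional drop is R_th/(R_th + R_L); requiring this ≤ 0.00620 gives R_L ≥ R_th(1/0.00620 − 1) = 467.9 × 160.3 = 75.0 kΩ.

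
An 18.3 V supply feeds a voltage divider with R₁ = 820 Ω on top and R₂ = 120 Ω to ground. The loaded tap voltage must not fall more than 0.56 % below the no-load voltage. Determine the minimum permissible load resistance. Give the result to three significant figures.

Output resistance R_th = R₁‖R₂ = (820 × 120)/940.0 = 104.7 Ω.
The fractional drop is R_th/(R_th + R_L); requiring this ≤ 0.00560 gives R_L ≥ R_th(1/0.00560 − 1) = 104.7 × 177.6 = 18.6 kΩ.

R_L(min) ≈ 18.6 kΩ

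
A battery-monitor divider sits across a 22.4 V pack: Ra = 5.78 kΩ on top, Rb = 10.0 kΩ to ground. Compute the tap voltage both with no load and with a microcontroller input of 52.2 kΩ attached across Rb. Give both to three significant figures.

Unloaded: 14.2 V; loaded: 13.3 V

Open-circuit: V = 22.4 × 10.0/(5.78 + 10.0) = 14.2 V.
With the load, Rb becomes Rb‖R_L = 8.392 kΩ, so V = 22.4 × 8.392/14.17 = 13.3 V.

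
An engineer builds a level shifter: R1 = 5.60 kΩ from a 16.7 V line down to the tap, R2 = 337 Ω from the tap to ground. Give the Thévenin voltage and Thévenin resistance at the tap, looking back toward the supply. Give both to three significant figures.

V_th is the open-circuit tap voltage: 16.7 × 337/(5600 + 337) = 0.948 V.
With the supply zeroed, R1 and R2 appear in parallel from the tap: R_th = R1‖R2 = (5600 × 337)/5937 = 318 Ω.

V_th = 0.948 V, R_th = 318 Ω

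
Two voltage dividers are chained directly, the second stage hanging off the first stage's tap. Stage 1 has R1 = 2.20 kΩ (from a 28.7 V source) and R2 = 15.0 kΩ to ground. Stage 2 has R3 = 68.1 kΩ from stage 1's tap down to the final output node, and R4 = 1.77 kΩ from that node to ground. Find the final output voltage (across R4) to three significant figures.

V_out ≈ 0.617 V

Stage 2 presents R3+R4 = 69.87 kΩ as a load on stage 1's tap.
Stage 1's lower leg becomes R2‖(R3+R4) = 12.35 kΩ, so V_mid = 28.7 × 12.35/14.55 = 24.36 V.
Stage 2 is itself unloaded: V_out = V_mid × R4/(R3+R4) = 24.36 × 1.77/69.87 = 0.617 V.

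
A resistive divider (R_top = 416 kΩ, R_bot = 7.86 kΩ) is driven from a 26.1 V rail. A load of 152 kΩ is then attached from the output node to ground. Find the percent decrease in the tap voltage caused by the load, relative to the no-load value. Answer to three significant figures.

The divider's output (Thévenin) resistance is R_top‖R_bot = 7.714 kΩ.
Fractional drop under load = R_th/(R_th + R_L) = 7.714 / (7.714 + 152) = 0.04830.
So the output falls by 4.83 %.

4.83 %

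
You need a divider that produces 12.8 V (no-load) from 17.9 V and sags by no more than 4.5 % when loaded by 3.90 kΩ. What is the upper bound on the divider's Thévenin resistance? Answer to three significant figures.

Loading drop = R_th/(R_th + R_L) ≤ 0.0450, so R_th ≤ R_L · ε/(1−ε) = 3.90 kΩ × 0.0450/0.9550 = 184 Ω.
(Any R1, R2 with R2/(R1+R2) = 0.715 and R1‖R2 ≤ 184 Ω will meet the spec.)

R_th ≤ 184 Ω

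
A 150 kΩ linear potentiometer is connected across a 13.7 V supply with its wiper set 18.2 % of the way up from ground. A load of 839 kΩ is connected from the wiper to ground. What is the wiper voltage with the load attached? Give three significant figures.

V ≈ 2.43 V

The wiper splits the pot into (1−α)R = 122.7 kΩ above and αR = 27.30 kΩ below.
Lower section ‖ load = 26.44 kΩ.
V_wiper = 13.7 × 26.44/(122.7 + 26.44) = 2.43 V.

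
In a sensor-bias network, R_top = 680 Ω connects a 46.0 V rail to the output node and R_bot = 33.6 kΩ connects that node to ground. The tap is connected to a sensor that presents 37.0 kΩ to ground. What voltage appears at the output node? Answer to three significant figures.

The load sits in parallel with R_bot: R_bot‖R_L = (33600 × 37000) / (33600 + 37000) = 17610 Ω.
V_out = 46.0 × 17610 / (680 + 17610) = 46.0 × 17610/18290 = 44.3 V.

V_out ≈ 44.3 V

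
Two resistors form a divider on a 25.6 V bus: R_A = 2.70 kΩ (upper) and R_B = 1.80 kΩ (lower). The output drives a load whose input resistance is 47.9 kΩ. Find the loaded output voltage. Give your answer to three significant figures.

The load sits in parallel with R_B: R_B‖R_L = (1.80 × 47.9) / (1.80 + 47.9) = 1.735 kΩ.
V_out = 25.6 × 1.735 / (2.70 + 1.735) = 25.6 × 1.735/4.435 = 10.0 V.

V_out ≈ 10.0 V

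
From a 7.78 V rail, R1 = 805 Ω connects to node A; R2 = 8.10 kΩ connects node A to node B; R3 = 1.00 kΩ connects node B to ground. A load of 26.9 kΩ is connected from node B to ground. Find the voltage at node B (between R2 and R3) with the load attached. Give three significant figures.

At node B, R3 is in parallel with the load: R3‖R_L = 964.2 Ω.
Below node A the resistance is R2 + (R3‖R_L) = 9064 Ω, so V_A = 7.78 × 9064/9869 = 7.145 V.
Then V_B = V_A × (R3‖R_L)/(R2 + R3‖R_L) = 7.145 × 964.2/9064 = 0.760 V.

V ≈ 0.760 V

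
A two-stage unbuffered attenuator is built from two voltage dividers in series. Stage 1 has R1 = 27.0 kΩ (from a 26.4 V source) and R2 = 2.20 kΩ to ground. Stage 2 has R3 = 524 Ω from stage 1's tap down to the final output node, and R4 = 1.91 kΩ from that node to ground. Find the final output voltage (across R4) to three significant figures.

V_out ≈ 0.850 V

Stage 2 presents R3+R4 = 2434 Ω as a load on stage 1's tap.
Stage 1's lower leg becomes R2‖(R3+R4) = 1156 Ω, so V_mid = 26.4 × 1156/28160 = 1.083 V.
Stage 2 is itself unloaded: V_out = V_mid × R4/(R3+R4) = 1.083 × 1910/2434 = 0.850 V.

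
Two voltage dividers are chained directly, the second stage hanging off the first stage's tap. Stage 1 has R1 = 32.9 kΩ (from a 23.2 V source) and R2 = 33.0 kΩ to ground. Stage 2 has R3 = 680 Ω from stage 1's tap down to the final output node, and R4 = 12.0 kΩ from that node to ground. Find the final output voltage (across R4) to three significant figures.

Stage 2 presents R3+R4 = 12680 Ω as a load on stage 1's tap.
Stage 1's lower leg becomes R2‖(R3+R4) = 9160 Ω, so V_mid = 23.2 × 9160/42060 = 5.053 V.
Stage 2 is itself unloaded: V_out = V_mid × R4/(R3+R4) = 5.053 × 12000/12680 = 4.78 V.

V_out ≈ 4.78 V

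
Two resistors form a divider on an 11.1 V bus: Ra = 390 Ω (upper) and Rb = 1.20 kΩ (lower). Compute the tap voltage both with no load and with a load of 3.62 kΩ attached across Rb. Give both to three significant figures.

Open-circuit: V = 11.1 × 1200/(390 + 1200) = 8.38 V.
With the load, Rb becomes Rb‖R_L = 901.2 Ω, so V = 11.1 × 901.2/1291 = 7.75 V.

Unloaded: 8.38 V; loaded: 7.75 V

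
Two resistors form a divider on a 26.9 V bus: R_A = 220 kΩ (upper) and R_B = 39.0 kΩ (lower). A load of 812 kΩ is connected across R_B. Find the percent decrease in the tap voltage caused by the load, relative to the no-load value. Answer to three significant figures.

3.92 %

The divider's output (Thévenin) resistance is R_A‖R_B = 33.13 kΩ.
Fractional drop under load = R_th/(R_th + R_L) = 33.13 / (33.13 + 812) = 0.03920.
So the output falls by 3.92 %.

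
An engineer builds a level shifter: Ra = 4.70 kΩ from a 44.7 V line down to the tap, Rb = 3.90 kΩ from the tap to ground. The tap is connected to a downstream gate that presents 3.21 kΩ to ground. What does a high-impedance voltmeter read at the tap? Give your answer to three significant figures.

V_out ≈ 12.2 V

The load sits in parallel with Rb: Rb‖R_L = (3.90 × 3.21) / (3.90 + 3.21) = 1.761 kΩ.
V_out = 44.7 × 1.761 / (4.70 + 1.761) = 44.7 × 1.761/6.461 = 12.2 V.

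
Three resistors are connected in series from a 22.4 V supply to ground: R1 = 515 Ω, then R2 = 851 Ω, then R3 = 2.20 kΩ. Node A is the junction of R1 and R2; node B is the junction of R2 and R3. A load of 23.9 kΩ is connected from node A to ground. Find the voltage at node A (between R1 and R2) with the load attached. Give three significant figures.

V ≈ 18.8 V

Below node A the series string R2+R3 = 3051 Ω sits in parallel with the 23900 Ω load: 2706 Ω.
V_A = 22.4 × 2706/(515 + 2706) = 18.8 V.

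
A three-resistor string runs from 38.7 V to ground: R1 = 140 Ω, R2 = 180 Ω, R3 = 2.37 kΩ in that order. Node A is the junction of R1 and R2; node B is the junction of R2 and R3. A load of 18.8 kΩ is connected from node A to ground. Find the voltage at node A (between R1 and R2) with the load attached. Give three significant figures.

Below node A the series string R2+R3 = 2550 Ω sits in parallel with the 18800 Ω load: 2245 Ω.
V_A = 38.7 × 2245/(140 + 2245) = 36.4 V.

V ≈ 36.4 V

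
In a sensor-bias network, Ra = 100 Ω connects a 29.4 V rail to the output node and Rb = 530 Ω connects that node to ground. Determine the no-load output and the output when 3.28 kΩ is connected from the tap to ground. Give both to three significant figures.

Unloaded: 24.7 V; loaded: 24.1 V

Open-circuit: V = 29.4 × 530/(100 + 530) = 24.7 V.
With the load, Rb becomes Rb‖R_L = 456.3 Ω, so V = 29.4 × 456.3/556.3 = 24.1 V.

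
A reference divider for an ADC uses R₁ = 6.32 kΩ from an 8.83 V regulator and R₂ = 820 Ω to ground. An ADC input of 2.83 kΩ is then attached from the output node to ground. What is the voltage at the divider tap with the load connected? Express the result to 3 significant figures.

V_out ≈ 0.807 V

The load sits in parallel with R₂: R₂‖R_L = (820 × 2830) / (820 + 2830) = 635.8 Ω.
V_out = 8.83 × 635.8 / (6320 + 635.8) = 8.83 × 635.8/6956 = 0.807 V.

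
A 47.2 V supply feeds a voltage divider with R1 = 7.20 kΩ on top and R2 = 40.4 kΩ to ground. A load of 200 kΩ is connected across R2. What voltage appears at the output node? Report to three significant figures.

The load sits in parallel with R2: R2‖R_L = (40.4 × 200) / (40.4 + 200) = 33.61 kΩ.
V_out = 47.2 × 33.61 / (7.20 + 33.61) = 47.2 × 33.61/40.81 = 38.9 V.
(Unloaded it would have been 40.1 V.)

V_out ≈ 38.9 V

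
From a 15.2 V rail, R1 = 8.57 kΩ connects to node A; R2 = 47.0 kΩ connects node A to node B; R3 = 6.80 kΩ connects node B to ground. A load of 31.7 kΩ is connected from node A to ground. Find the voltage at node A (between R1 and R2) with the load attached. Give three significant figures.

V ≈ 10.6 V

Below node A the series string R2+R3 = 53.80 kΩ sits in parallel with the 31.7 kΩ load: 19.95 kΩ.
V_A = 15.2 × 19.95/(8.57 + 19.95) = 10.6 V.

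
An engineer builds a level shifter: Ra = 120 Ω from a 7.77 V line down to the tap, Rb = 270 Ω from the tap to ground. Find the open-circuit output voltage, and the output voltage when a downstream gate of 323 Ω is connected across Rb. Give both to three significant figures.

Open-circuit: V = 7.77 × 270/(120 + 270) = 5.38 V.
With the load, Rb becomes Rb‖R_L = 147.1 Ω, so V = 7.77 × 147.1/267.1 = 4.28 V.

Unloaded: 5.38 V; loaded: 4.28 V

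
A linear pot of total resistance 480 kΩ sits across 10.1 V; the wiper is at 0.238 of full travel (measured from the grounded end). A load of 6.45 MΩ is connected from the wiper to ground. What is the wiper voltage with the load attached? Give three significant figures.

The wiper splits the pot into (1−α)R = 365.8 kΩ above and αR = 114.2 kΩ below.
Lower section ‖ load = 112.3 kΩ.
V_wiper = 10.1 × 112.3/(365.8 + 112.3) = 2.37 V.

V ≈ 2.37 V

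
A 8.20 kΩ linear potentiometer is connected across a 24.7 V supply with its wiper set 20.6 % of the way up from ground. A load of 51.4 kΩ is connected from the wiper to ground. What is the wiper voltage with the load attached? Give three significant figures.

The wiper splits the pot into (1−α)R = 6.511 kΩ above and αR = 1.689 kΩ below.
Lower section ‖ load = 1.635 kΩ.
V_wiper = 24.7 × 1.635/(6.511 + 1.635) = 4.96 V.

V ≈ 4.96 V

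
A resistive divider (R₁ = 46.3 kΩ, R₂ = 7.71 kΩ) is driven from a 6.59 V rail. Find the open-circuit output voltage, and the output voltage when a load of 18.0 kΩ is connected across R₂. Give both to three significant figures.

Unloaded: 0.941 V; loaded: 0.688 V

Open-circuit: V = 6.59 × 7.71/(46.3 + 7.71) = 0.941 V.
With the load, R₂ becomes R₂‖R_L = 5.398 kΩ, so V = 6.59 × 5.398/51.70 = 0.688 V.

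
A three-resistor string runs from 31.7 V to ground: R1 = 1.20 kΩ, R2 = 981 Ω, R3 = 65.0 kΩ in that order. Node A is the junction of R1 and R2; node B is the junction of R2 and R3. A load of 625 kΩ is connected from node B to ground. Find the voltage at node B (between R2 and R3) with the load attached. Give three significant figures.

V ≈ 30.6 V

At node B, R3 is in parallel with the load: R3‖R_L = 58880 Ω.
Below node A the resistance is R2 + (R3‖R_L) = 59860 Ω, so V_A = 31.7 × 59860/61060 = 31.08 V.
Then V_B = V_A × (R3‖R_L)/(R2 + R3‖R_L) = 31.08 × 58880/59860 = 30.6 V.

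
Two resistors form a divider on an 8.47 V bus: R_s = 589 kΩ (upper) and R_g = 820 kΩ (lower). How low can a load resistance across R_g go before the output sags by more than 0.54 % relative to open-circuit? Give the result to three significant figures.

Output resistance R_th = R_s‖R_g = (589 × 820)/1409 = 342.8 kΩ.
The fractional drop is R_th/(R_th + R_L); requiring this ≤ 0.00540 gives R_L ≥ R_th(1/0.00540 − 1) = 342.8 × 184.2 = 63.1 MΩ.

R_L(min) ≈ 63.1 MΩ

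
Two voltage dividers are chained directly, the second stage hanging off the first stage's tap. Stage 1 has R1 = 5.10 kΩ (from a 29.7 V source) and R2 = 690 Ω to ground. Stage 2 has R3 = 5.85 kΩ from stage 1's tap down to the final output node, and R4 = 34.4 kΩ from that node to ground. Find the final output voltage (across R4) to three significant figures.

Stage 2 presents R3+R4 = 40250 Ω as a load on stage 1's tap.
Stage 1's lower leg becomes R2‖(R3+R4) = 678.4 Ω, so V_mid = 29.7 × 678.4/5778 = 3.487 V.
Stage 2 is itself unloaded: V_out = V_mid × R4/(R3+R4) = 3.487 × 34400/40250 = 2.98 V.

V_out ≈ 2.98 V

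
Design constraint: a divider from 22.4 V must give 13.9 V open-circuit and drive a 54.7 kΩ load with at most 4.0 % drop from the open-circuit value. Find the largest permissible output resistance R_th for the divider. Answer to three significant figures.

R_th ≤ 2.28 kΩ

Loading drop = R_th/(R_th + R_L) ≤ 0.0400, so R_th ≤ R_L · ε/(1−ε) = 54.7 kΩ × 0.0400/0.9600 = 2.28 kΩ.
(Any R1, R2 with R2/(R1+R2) = 0.621 and R1‖R2 ≤ 2.28 kΩ will meet the spec.)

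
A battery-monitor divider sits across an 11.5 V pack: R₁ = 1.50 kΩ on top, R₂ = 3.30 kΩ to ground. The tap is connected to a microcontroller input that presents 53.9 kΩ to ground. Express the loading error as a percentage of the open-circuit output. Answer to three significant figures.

1.88 %

The divider's output (Thévenin) resistance is R₁‖R₂ = 1.031 kΩ.
Fractional drop under load = R_th/(R_th + R_L) = 1.031 / (1.031 + 53.9) = 0.01877.
So the output falls by 1.88 %.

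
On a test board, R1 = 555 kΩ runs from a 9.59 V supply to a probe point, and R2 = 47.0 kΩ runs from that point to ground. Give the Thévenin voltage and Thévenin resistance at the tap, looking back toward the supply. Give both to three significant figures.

V_th is the open-circuit tap voltage: 9.59 × 47.0/(555 + 47.0) = 0.749 V.
With the supply zeroed, R1 and R2 appear in parallel from the tap: R_th = R1‖R2 = (555 × 47.0)/602.0 = 43.3 kΩ.

V_th = 0.749 V, R_th = 43.3 kΩ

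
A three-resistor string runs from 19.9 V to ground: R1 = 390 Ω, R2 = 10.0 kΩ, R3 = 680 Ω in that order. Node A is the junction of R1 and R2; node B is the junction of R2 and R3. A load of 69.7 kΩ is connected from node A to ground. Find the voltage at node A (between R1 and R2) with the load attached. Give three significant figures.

Below node A the series string R2+R3 = 10680 Ω sits in parallel with the 69700 Ω load: 9261 Ω.
V_A = 19.9 × 9261/(390 + 9261) = 19.1 V.

V ≈ 19.1 V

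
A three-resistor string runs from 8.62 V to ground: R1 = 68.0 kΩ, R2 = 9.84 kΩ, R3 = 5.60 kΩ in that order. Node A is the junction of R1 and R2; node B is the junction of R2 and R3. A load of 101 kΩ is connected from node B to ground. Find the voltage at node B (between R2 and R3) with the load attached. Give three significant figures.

V ≈ 0.550 V

At node B, R3 is in parallel with the load: R3‖R_L = 5.306 kΩ.
Below node A the resistance is R2 + (R3‖R_L) = 15.15 kΩ, so V_A = 8.62 × 15.15/83.15 = 1.570 V.
Then V_B = V_A × (R3‖R_L)/(R2 + R3‖R_L) = 1.570 × 5.306/15.15 = 0.550 V.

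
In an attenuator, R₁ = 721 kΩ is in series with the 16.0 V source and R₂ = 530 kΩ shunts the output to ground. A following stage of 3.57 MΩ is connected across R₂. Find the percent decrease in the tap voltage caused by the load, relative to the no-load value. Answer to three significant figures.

7.88 %

The divider's output (Thévenin) resistance is R₁‖R₂ = 305.5 kΩ.
Fractional drop under load = R_th/(R_th + R_L) = 305.5 / (305.5 + 3570) = 0.07882.
So the output falls by 7.88 %.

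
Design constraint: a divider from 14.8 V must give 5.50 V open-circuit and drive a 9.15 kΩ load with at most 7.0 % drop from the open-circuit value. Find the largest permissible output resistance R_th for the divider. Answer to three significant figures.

Loading drop = R_th/(R_th + R_L) ≤ 0.0700, so R_th ≤ R_L · ε/(1−ε) = 9.15 kΩ × 0.0700/0.9300 = 689 Ω.

R_th ≤ 689 Ω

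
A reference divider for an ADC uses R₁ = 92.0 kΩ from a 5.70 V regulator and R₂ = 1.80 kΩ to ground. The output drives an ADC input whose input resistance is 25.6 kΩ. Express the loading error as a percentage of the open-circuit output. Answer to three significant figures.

6.45 %

The divider's output (Thévenin) resistance is R₁‖R₂ = 1.765 kΩ.
Fractional drop under load = R_th/(R_th + R_L) = 1.765 / (1.765 + 25.6) = 0.06451.
So the output falls by 6.45 %.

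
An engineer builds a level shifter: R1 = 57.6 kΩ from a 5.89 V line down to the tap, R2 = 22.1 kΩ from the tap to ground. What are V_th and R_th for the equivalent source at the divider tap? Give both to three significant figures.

V_th = 1.63 V, R_th = 16.0 kΩ

V_th is the open-circuit tap voltage: 5.89 × 22.1/(57.6 + 22.1) = 1.63 V.
With the supply zeroed, R1 and R2 appear in parallel from the tap: R_th = R1‖R2 = (57.6 × 22.1)/79.70 = 16.0 kΩ.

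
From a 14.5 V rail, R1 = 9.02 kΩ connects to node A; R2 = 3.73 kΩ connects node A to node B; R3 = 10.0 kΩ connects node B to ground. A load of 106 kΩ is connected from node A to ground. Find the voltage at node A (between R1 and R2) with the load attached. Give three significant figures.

Below node A the series string R2+R3 = 13.73 kΩ sits in parallel with the 106 kΩ load: 12.16 kΩ.
V_A = 14.5 × 12.16/(9.02 + 12.16) = 8.32 V.

V ≈ 8.32 V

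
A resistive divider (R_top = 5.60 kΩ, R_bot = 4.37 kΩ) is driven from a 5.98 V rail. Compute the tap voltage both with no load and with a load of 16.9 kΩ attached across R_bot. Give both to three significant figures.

Open-circuit: V = 5.98 × 4.37/(5.60 + 4.37) = 2.62 V.
With the load, R_bot becomes R_bot‖R_L = 3.472 kΩ, so V = 5.98 × 3.472/9.072 = 2.29 V.

Unloaded: 2.62 V; loaded: 2.29 V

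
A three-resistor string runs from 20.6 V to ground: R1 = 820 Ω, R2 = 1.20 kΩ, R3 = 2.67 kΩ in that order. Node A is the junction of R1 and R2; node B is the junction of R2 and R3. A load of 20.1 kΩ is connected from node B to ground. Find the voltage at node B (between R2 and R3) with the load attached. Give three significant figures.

V ≈ 11.1 V

At node B, R3 is in parallel with the load: R3‖R_L = 2357 Ω.
Below node A the resistance is R2 + (R3‖R_L) = 3557 Ω, so V_A = 20.6 × 3557/4377 = 16.74 V.
Then V_B = V_A × (R3‖R_L)/(R2 + R3‖R_L) = 16.74 × 2357/3557 = 11.1 V.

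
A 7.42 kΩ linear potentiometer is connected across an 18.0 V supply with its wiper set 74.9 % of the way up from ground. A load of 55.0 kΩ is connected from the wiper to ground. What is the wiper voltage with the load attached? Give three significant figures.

The wiper splits the pot into (1−α)R = 1.862 kΩ above and αR = 5.558 kΩ below.
Lower section ‖ load = 5.048 kΩ.
V_wiper = 18.0 × 5.048/(1.862 + 5.048) = 13.1 V.

V ≈ 13.1 V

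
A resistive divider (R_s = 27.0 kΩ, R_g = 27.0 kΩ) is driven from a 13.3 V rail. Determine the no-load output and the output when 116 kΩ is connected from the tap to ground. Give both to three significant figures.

Unloaded: 6.65 V; loaded: 5.96 V

Open-circuit: V = 13.3 × 27.0/(27.0 + 27.0) = 6.65 V.
With the load, R_g becomes R_g‖R_L = 21.90 kΩ, so V = 13.3 × 21.90/48.90 = 5.96 V.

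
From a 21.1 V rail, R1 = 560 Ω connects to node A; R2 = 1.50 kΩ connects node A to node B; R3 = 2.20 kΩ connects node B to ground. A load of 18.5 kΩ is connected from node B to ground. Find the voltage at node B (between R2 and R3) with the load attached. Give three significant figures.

V ≈ 10.3 V

At node B, R3 is in parallel with the load: R3‖R_L = 1966 Ω.
Below node A the resistance is R2 + (R3‖R_L) = 3466 Ω, so V_A = 21.1 × 3466/4026 = 18.17 V.
Then V_B = V_A × (R3‖R_L)/(R2 + R3‖R_L) = 18.17 × 1966/3466 = 10.3 V.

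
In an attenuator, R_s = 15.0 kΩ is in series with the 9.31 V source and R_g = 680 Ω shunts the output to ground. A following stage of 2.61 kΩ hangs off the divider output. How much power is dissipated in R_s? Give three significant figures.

P ≈ 5.38 mW

Total resistance from the source is R_s + (R_g‖R_L) = 15540 Ω, so I = 9.31/15540 Ω = 0.5991 mA.
P = I²·R_s = (0.5991 mA)² × 15.0 kΩ = 5.38 mW.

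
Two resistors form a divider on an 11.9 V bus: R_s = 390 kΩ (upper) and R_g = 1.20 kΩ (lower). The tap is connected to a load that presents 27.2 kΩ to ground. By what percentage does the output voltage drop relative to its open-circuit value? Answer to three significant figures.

4.21 %

The divider's output (Thévenin) resistance is R_s‖R_g = 1.196 kΩ.
Fractional drop under load = R_th/(R_th + R_L) = 1.196 / (1.196 + 27.2) = 0.04213.
So the output falls by 4.21 %.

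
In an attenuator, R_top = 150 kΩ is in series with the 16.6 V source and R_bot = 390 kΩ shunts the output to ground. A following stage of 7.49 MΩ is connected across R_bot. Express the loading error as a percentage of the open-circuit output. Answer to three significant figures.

The divider's output (Thévenin) resistance is R_top‖R_bot = 108.3 kΩ.
Fractional drop under load = R_th/(R_th + R_L) = 108.3 / (108.3 + 7490) = 0.01426.
So the output falls by 1.43 %.

1.43 %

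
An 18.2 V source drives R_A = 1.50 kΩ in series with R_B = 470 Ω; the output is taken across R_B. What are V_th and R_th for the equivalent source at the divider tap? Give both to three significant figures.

V_th = 4.34 V, R_th = 358 Ω

V_th is the open-circuit tap voltage: 18.2 × 470/(1500 + 470) = 4.34 V.
With the supply zeroed, R_A and R_B appear in parallel from the tap: R_th = R_A‖R_B = (1500 × 470)/1970 = 358 Ω.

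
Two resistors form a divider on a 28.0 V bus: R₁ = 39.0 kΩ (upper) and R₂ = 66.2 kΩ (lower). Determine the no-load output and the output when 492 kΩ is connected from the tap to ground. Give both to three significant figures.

Open-circuit: V = 28.0 × 66.2/(39.0 + 66.2) = 17.6 V.
With the load, R₂ becomes R₂‖R_L = 58.35 kΩ, so V = 28.0 × 58.35/97.35 = 16.8 V.

Unloaded: 17.6 V; loaded: 16.8 V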